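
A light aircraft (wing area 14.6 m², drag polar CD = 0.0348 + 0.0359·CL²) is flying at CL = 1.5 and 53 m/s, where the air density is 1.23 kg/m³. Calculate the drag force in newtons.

CD = 0.0348 + 0.0359 × 1.5² = 0.1156
D = ½ρv²S·CD = ½ × 1.23 × 53² × 14.6 × 0.1156 = 2920 N

D = 2920 N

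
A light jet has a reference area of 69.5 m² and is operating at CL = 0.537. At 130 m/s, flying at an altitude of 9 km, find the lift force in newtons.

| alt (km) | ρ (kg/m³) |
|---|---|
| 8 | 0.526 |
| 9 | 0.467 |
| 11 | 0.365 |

At 9 km, from the table: ρ = 0.467 kg/m³.
L = ½ρv²S·CL = ½ × 0.467 × 130² × 69.5 × 0.537 = 1.47×10^5 N ≈ 147 kN

L = 1.47×10^5 N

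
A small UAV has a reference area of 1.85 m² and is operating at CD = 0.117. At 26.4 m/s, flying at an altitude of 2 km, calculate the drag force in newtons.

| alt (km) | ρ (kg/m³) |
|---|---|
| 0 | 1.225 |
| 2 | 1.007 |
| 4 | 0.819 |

At 2 km, from the table: ρ = 1.007 kg/m³.
Dynamic pressure q = ½ρv² = ½ × 1.007 × 26.4² = 350.9 Pa.
D = q·S·CD = 350.9 × 1.85 × 0.117 = 76 N

D = 76 N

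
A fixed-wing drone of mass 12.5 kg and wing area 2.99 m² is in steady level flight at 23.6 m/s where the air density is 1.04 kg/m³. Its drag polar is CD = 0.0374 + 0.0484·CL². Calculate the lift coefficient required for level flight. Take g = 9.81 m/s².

Level flight ⇒ L = W = m·g = 12.5 × 9.81 = 122.62 N.
Dynamic pressure q = 0.5 × 1.04 × 23.6² = 289.6 Pa.
CL = 2W/(ρv²S) = 2×122.62/(1.04×23.6²×2.99) = 0.1416.

CL = 0.142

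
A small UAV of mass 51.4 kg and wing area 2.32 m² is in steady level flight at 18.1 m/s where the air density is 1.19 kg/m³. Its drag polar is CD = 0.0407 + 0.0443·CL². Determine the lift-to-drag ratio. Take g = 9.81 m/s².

Level flight ⇒ L = W = m·g = 51.4 × 9.81 = 504.23 N.
Dynamic pressure q = 0.5 × 1.19 × 18.1² = 194.9 Pa.
CL = 2W/(ρv²S) = 2×504.23/(1.19×18.1²×2.32) = 1.115.
CD = 0.0407 + 0.0443 × 1.115² = 0.09577.
L/D = CL/CD = 1.115 / 0.09577 = 11.6

L/D = 11.6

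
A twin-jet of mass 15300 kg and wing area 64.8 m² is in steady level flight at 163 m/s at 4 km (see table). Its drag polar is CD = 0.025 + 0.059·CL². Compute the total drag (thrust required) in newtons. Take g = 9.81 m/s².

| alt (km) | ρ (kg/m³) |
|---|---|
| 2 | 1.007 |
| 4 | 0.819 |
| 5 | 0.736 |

At 4 km, from the table: ρ = 0.819 kg/m³.
Level flight ⇒ L = W = m·g = 15300 × 9.81 = 1.5009×10^5 N.
q = ½ρv² = ½ × 0.819 × 163² = 10880 Pa.
Required CL = L/(qS) = 1.5009×10^5/(10880·64.8) = 0.2129.
CD = 0.025 + 0.059 × 0.2129² = 0.02767.
D = q·S·CD = 10880 × 64.8 × 0.02767 = 19510 N

D = 19500 N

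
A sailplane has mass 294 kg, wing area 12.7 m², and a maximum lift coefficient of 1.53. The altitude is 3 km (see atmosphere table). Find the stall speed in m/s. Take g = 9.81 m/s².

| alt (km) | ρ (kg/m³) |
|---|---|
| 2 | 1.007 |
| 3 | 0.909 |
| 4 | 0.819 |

At 3 km, from the table: ρ = 0.909 kg/m³.
At stall, lift equals weight: L = W = m·g = 294 × 9.81 = 2884 N.
From L = ½ρV²S·CL,max = W: V_stall = √(2W/(ρSCL,max)) = √(2·2884/(0.909·12.7·1.53))
V_stall = √326.6 = 18.1 m/s

V_stall = 18.1 m/s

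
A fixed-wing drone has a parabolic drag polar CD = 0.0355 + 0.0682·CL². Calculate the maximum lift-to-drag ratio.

(L/D)max = 10.2

For CD = CD0 + K·CL², (L/D)max occurs at CL* = √(CD0/K) and equals 1/(2√(K·CD0)).
(L/D)max = 1/(2√(0.0682 × 0.0355)) = 1/(2 × 0.0492) = 10.2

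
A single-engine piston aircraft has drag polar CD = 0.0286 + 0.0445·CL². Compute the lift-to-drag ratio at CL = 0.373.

L/D = 10.7

CD = 0.0286 + 0.0445 × 0.373² = 0.03479
L/D = CL/CD = 0.373 / 0.03479 = 10.7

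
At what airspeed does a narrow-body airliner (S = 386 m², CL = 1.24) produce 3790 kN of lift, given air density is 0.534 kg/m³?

v = 172 m/s

L = ½ρv²S·CL ⇒ v = √(2L/(ρ·S·CL))
v = √(2 × 3.79×10^6 / (0.534 × 386 × 1.24)) = √29660 = 172 m/s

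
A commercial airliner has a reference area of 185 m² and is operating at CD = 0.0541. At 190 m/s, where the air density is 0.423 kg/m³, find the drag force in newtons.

Dynamic pressure q = ½ρv² = ½ × 0.423 × 190² = 7635 Pa.
D = q·S·CD = 7635 × 185 × 0.0541 = 76400 N ≈ 76.4 kN

D = 76400 N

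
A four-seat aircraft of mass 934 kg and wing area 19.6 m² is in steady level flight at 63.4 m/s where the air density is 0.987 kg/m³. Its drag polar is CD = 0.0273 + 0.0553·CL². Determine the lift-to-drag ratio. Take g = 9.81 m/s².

In steady level flight, lift balances weight: W = mg = 934 × 9.81 = 9162.5 N.
Dynamic pressure q = 0.5 × 0.987 × 63.4² = 1984 Pa.
CL = W/(q·S) = 9162.5 / (1984 × 19.6) = 0.2357.
CD = 0.0273 + 0.0553 × 0.2357² = 0.03037.
L/D = CL/CD = 0.2357 / 0.03037 = 7.76

L/D = 7.76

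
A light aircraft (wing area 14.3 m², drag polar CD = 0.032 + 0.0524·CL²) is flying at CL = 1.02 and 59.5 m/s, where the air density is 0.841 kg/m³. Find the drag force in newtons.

D = 1840 N

CD = 0.032 + 0.0524 × 1.02² = 0.08652
D = ½ρv²S·CD = ½ × 0.841 × 59.5² × 14.3 × 0.08652 = 1840 N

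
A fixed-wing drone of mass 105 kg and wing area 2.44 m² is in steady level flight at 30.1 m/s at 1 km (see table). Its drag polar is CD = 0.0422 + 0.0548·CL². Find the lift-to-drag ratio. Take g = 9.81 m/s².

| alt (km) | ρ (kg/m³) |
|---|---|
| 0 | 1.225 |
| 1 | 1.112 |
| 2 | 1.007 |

At 1 km, from the table: ρ = 1.112 kg/m³.
Level flight ⇒ L = W = m·g = 105 × 9.81 = 1030 N.
Dynamic pressure q = 0.5 × 1.112 × 30.1² = 503.7 Pa.
Required CL = L/(qS) = 1030/(503.7·2.44) = 0.838.
CD = 0.0422 + 0.0548 × 0.838² = 0.08069.
L/D = CL/CD = 0.838 / 0.08069 = 10.4

L/D = 10.4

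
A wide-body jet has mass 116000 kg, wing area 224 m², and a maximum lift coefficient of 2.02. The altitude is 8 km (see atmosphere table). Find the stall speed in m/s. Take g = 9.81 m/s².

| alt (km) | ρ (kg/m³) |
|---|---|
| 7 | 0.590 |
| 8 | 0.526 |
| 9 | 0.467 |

V_stall = 97.8 m/s

At 8 km, from the table: ρ = 0.526 kg/m³.
Weight W = mg = 116000 × 9.81 = 1.138×10^6 N.
V_stall = √(2W/(ρ·S·CL,max)) = √(2 × 1.138×10^6 / (0.526 × 224 × 2.02))
V_stall = √9563 = 97.8 m/s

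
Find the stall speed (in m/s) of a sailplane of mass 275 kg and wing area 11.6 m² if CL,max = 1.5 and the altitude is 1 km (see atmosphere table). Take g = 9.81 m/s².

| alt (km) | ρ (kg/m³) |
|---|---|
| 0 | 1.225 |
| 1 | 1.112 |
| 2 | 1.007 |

At 1 km, from the table: ρ = 1.112 kg/m³.
Weight W = mg = 275 × 9.81 = 2698 N.
From L = ½ρV²S·CL,max = W: V_stall = √(2W/(ρSCL,max)) = √(2·2698/(1.112·11.6·1.5))
V_stall = √278.9 = 16.7 m/s

V_stall = 16.7 m/s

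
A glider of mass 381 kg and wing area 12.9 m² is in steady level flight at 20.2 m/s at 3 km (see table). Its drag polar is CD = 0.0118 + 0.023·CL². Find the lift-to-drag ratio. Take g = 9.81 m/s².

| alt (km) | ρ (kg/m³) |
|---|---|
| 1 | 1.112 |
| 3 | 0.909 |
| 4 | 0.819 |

At 3 km, from the table: ρ = 0.909 kg/m³.
In steady level flight, lift balances weight: W = mg = 381 × 9.81 = 3737.6 N.
q = ½ρv² = ½ × 0.909 × 20.2² = 185.5 Pa.
CL = 2W/(ρv²S) = 2×3737.6/(0.909×20.2²×12.9) = 1.562.
CD = 0.0118 + 0.023 × 1.562² = 0.06794.
L/D = CL/CD = 1.562 / 0.06794 = 23

L/D = 23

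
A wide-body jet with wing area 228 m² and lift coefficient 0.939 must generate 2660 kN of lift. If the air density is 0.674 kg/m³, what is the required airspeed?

L = ½ρv²S·CL ⇒ v = √(2L/(ρ·S·CL))
v = √(2 × 2.66×10^6 / (0.674 × 228 × 0.939)) = √36870 = 192 m/s

v = 192 m/s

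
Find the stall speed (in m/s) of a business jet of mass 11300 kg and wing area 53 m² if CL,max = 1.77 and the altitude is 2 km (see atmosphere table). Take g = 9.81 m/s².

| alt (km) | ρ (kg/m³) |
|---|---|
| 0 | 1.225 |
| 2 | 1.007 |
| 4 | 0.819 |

V_stall = 48.4 m/s

At 2 km, from the table: ρ = 1.007 kg/m³.
Stall occurs when L = W at CL,max. W = mg = 11300 × 9.81 = 1.109×10^5 N.
V_stall = √(2W/(ρ·S·CL,max)) = √(2 × 1.109×10^5 / (1.007 × 53 × 1.77))
V_stall = √2347 = 48.4 m/s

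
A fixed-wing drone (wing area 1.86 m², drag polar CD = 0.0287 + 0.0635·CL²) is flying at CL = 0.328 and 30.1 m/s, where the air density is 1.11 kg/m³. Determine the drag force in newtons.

CD = 0.0287 + 0.0635 × 0.328² = 0.03553
D = ½ρv²S·CD = ½ × 1.11 × 30.1² × 1.86 × 0.03553 = 33.2 N

D = 33.2 N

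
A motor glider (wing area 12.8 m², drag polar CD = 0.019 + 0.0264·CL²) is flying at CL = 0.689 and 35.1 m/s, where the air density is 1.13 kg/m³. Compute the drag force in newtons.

D = 281 N

CD = 0.019 + 0.0264 × 0.689² = 0.03153
D = ½ρv²S·CD = ½ × 1.13 × 35.1² × 12.8 × 0.03153 = 281 N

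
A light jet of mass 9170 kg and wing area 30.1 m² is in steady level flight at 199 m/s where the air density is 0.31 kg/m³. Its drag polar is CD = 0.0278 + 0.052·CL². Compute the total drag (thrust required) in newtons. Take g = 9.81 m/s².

D = 7410 N

In steady level flight, lift balances weight: W = mg = 9170 × 9.81 = 89958 N.
q = ½ρv² = ½ × 0.31 × 199² = 6138 Pa.
CL = 2W/(ρv²S) = 2×89958/(0.31×199²×30.1) = 0.4869.
CD = 0.0278 + 0.052 × 0.4869² = 0.04013.
D = q·S·CD = 6138 × 30.1 × 0.04013 = 7414 N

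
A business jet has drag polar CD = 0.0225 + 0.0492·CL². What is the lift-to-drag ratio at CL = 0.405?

CD = 0.0225 + 0.0492 × 0.405² = 0.03057
L/D = CL/CD = 0.405 / 0.03057 = 13.2

L/D = 13.2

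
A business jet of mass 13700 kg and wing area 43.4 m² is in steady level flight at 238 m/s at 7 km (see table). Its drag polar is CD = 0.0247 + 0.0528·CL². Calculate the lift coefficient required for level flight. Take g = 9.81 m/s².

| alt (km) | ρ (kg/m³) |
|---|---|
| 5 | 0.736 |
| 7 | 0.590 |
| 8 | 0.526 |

At 7 km, from the table: ρ = 0.590 kg/m³.
Level flight ⇒ L = W = m·g = 13700 × 9.81 = 1.344×10^5 N.
q = ½ρv² = ½ × 0.59 × 238² = 16710 Pa.
Required CL = L/(qS) = 1.344×10^5/(16710·43.4) = 0.1853.

CL = 0.185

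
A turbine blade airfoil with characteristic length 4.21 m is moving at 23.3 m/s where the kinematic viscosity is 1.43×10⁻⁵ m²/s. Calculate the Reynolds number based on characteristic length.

Re = 6.86×10^6

Re = v·c/ν = 23.3 × 4.21 / (1.43×10⁻⁵) = 6.86×10^6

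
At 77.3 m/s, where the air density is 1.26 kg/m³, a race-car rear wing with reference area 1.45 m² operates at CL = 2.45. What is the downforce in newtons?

L = 13400 N

L = ½ρv²S·CL = ½ × 1.26 × 77.3² × 1.45 × 2.45 = 13400 N ≈ 13.4 kN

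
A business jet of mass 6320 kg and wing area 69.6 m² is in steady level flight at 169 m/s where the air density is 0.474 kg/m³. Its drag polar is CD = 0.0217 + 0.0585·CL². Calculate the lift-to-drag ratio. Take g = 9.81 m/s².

L/D = 5.79

Level flight ⇒ L = W = m·g = 6320 × 9.81 = 61999 N.
Dynamic pressure q = 0.5 × 0.474 × 169² = 6769 Pa.
CL = 2W/(ρv²S) = 2×61999/(0.474×169²×69.6) = 0.1316.
CD = 0.0217 + 0.0585 × 0.1316² = 0.02271.
L/D = CL/CD = 0.1316 / 0.02271 = 5.79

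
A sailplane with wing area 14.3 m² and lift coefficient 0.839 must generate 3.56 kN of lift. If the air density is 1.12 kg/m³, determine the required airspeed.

v = 23 m/s

L = ½ρv²S·CL ⇒ v = √(2L/(ρ·S·CL))
v = √(2 × 3560 / (1.12 × 14.3 × 0.839)) = √529.9 = 23 m/s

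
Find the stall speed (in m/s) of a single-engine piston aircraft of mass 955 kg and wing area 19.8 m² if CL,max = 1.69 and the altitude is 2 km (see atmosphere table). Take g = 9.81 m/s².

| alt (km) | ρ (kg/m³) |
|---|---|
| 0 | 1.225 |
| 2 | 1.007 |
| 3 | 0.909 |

At 2 km, from the table: ρ = 1.007 kg/m³.
Weight W = mg = 955 × 9.81 = 9369 N.
V_stall = √(2W/(ρ·S·CL,max)) = √(2 × 9369 / (1.007 × 19.8 × 1.69))
V_stall = √556.1 = 23.6 m/s

V_stall = 23.6 m/s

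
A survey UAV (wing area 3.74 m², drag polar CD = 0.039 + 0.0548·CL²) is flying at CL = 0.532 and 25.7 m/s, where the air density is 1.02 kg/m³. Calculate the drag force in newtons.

D = 68.7 N

CD = 0.039 + 0.0548 × 0.532² = 0.05451
D = ½ρv²S·CD = ½ × 1.02 × 25.7² × 3.74 × 0.05451 = 68.7 N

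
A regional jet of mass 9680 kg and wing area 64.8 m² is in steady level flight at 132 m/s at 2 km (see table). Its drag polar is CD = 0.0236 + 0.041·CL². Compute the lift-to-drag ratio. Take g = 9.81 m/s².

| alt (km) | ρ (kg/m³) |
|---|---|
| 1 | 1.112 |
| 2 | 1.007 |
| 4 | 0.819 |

L/D = 6.75

At 2 km, from the table: ρ = 1.007 kg/m³.
In steady level flight, lift balances weight: W = mg = 9680 × 9.81 = 94961 N.
Dynamic pressure q = 0.5 × 1.007 × 132² = 8773 Pa.
CL = W/(q·S) = 94961 / (8773 × 64.8) = 0.167.
CD = 0.0236 + 0.041 × 0.167² = 0.02474.
L/D = CL/CD = 0.167 / 0.02474 = 6.75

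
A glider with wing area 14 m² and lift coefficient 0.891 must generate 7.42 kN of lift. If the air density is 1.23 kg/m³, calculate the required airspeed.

L = ½ρv²S·CL ⇒ v = √(2L/(ρ·S·CL))
v = √(2 × 7420 / (1.23 × 14 × 0.891)) = √967.2 = 31.1 m/s

v = 31.1 m/s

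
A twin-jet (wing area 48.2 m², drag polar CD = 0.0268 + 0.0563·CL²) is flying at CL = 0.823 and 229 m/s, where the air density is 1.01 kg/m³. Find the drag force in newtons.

D = 82900 N

CD = 0.0268 + 0.0563 × 0.823² = 0.06493
D = ½ρv²S·CD = ½ × 1.01 × 229² × 48.2 × 0.06493 = 82900 N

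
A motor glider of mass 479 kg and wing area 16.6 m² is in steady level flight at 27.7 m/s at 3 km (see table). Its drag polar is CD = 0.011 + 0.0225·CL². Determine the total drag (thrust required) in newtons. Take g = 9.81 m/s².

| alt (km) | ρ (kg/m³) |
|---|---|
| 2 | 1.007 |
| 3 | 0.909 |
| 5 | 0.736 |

D = 149 N

At 3 km, from the table: ρ = 0.909 kg/m³.
Level flight ⇒ L = W = m·g = 479 × 9.81 = 4699 N.
q = ½ρv² = ½ × 0.909 × 27.7² = 348.7 Pa.
CL = 2W/(ρv²S) = 2×4699/(0.909×27.7²×16.6) = 0.8117.
CD = 0.011 + 0.0225 × 0.8117² = 0.02582.
D = q·S·CD = 348.7 × 16.6 × 0.02582 = 149.5 N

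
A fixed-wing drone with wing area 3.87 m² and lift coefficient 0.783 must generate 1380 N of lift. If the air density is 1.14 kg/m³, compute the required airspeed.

L = ½ρv²S·CL ⇒ v = √(2L/(ρ·S·CL))
v = √(2 × 1380 / (1.14 × 3.87 × 0.783)) = √799 = 28.3 m/s

v = 28.3 m/s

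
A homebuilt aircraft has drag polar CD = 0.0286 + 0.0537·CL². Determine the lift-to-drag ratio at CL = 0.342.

L/D = 9.8

CD = 0.0286 + 0.0537 × 0.342² = 0.03488
L/D = CL/CD = 0.342 / 0.03488 = 9.8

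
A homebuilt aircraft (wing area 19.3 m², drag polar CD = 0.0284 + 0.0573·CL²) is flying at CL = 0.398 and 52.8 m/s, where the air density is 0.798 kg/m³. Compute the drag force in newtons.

CD = 0.0284 + 0.0573 × 0.398² = 0.03748
D = ½ρv²S·CD = ½ × 0.798 × 52.8² × 19.3 × 0.03748 = 805 N

D = 805 N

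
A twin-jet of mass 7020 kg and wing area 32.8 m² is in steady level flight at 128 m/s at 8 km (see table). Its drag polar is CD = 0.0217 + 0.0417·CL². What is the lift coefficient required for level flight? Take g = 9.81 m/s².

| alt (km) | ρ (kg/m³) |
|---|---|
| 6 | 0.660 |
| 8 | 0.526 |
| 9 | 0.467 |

At 8 km, from the table: ρ = 0.526 kg/m³.
Level flight ⇒ L = W = m·g = 7020 × 9.81 = 68866 N.
q = ½ρv² = ½ × 0.526 × 128² = 4309 Pa.
CL = W/(q·S) = 68866 / (4309 × 32.8) = 0.4873.

CL = 0.487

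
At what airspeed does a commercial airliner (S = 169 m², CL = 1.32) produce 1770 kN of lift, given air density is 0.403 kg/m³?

L = ½ρv²S·CL ⇒ v = √(2L/(ρ·S·CL))
v = √(2 × 1.77×10^6 / (0.403 × 169 × 1.32)) = √39380 = 198 m/s

v = 198 m/s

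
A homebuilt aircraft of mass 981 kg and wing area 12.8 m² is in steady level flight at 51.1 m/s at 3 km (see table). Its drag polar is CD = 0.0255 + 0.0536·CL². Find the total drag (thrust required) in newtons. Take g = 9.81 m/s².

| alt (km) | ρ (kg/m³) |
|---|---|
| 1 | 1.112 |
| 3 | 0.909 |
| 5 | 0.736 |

D = 714 N

At 3 km, from the table: ρ = 0.909 kg/m³.
In steady level flight, lift balances weight: W = mg = 981 × 9.81 = 9623.6 N.
q = ½ρv² = ½ × 0.909 × 51.1² = 1187 Pa.
CL = W/(q·S) = 9623.6 / (1187 × 12.8) = 0.6335.
CD = 0.0255 + 0.0536 × 0.6335² = 0.04701.
D = q·S·CD = 1187 × 12.8 × 0.04701 = 714.1 N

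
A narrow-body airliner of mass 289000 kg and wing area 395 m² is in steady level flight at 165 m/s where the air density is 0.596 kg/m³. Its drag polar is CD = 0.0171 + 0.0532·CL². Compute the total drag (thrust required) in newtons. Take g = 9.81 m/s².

In steady level flight, lift balances weight: W = mg = 289000 × 9.81 = 2.8351×10^6 N.
Dynamic pressure q = 0.5 × 0.596 × 165² = 8113 Pa.
Required CL = L/(qS) = 2.8351×10^6/(8113·395) = 0.8847.
CD = 0.0171 + 0.0532 × 0.8847² = 0.05874.
D = q·S·CD = 8113 × 395 × 0.05874 = 1.882×10^5 N

D = 1.88×10^5 N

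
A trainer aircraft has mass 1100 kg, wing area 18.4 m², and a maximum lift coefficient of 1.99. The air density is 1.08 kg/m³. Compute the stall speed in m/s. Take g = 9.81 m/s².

Weight W = mg = 1100 × 9.81 = 10790 N.
From L = ½ρV²S·CL,max = W: V_stall = √(2W/(ρSCL,max)) = √(2·10790/(1.08·18.4·1.99))
V_stall = √545.8 = 23.4 m/s

V_stall = 23.4 m/s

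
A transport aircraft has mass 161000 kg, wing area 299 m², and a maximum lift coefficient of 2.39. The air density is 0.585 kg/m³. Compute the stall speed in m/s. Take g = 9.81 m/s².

Weight W = mg = 161000 × 9.81 = 1.579×10^6 N.
From L = ½ρV²S·CL,max = W: V_stall = √(2W/(ρSCL,max)) = √(2·1.579×10^6/(0.585·299·2.39))
V_stall = √7556 = 86.9 m/s

V_stall = 86.9 m/s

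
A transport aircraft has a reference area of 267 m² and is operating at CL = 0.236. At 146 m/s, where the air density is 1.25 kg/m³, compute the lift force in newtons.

Dynamic pressure q = ½ρv² = ½ × 1.25 × 146² = 13320 Pa.
L = q·S·CL = 13320 × 267 × 0.236 = 8.39×10^5 N ≈ 839 kN

L = 8.39×10^5 N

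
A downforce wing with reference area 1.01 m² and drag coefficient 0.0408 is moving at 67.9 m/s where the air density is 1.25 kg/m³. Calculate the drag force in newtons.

D = 119 N

D = ½ρv²S·CD = ½ × 1.25 × 67.9² × 1.01 × 0.0408 = 119 N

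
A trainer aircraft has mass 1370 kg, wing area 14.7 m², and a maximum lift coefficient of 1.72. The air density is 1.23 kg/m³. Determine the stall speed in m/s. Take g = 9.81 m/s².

V_stall = 29.4 m/s

At stall, lift equals weight: L = W = m·g = 1370 × 9.81 = 13440 N.
V_stall = √(2W/(ρ·S·CL,max)) = √(2 × 13440 / (1.23 × 14.7 × 1.72))
V_stall = √864.3 = 29.4 m/s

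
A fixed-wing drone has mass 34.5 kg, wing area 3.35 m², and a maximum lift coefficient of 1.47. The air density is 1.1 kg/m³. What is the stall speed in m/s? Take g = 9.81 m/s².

V_stall = 11.2 m/s

Stall occurs when L = W at CL,max. W = mg = 34.5 × 9.81 = 338.4 N.
From L = ½ρV²S·CL,max = W: V_stall = √(2W/(ρSCL,max)) = √(2·338.4/(1.1·3.35·1.47))
V_stall = √125 = 11.2 m/s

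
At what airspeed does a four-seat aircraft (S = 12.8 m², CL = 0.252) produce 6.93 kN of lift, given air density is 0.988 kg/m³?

v = 65.9 m/s

L = ½ρv²S·CL ⇒ v = √(2L/(ρ·S·CL))
v = √(2 × 6930 / (0.988 × 12.8 × 0.252)) = √4349 = 65.9 m/s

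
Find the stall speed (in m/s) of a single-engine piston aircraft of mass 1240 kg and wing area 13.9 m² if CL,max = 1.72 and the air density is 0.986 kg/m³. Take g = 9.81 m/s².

V_stall = 32.1 m/s

Stall occurs when L = W at CL,max. W = mg = 1240 × 9.81 = 12160 N.
V_stall = √(2W/(ρ·S·CL,max)) = √(2 × 12160 / (0.986 × 13.9 × 1.72))
V_stall = √1032 = 32.1 m/s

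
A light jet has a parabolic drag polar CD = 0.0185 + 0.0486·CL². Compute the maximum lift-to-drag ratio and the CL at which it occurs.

(L/D)max = 16.7, at CL = 0.617

For CD = CD0 + K·CL², (L/D)max occurs at CL* = √(CD0/K) and equals 1/(2√(K·CD0)).
(L/D)max = 1/(2√(0.0486 × 0.0185)) = 1/(2 × 0.02998) = 16.7
CL* = √(0.0185/0.0486) = 0.617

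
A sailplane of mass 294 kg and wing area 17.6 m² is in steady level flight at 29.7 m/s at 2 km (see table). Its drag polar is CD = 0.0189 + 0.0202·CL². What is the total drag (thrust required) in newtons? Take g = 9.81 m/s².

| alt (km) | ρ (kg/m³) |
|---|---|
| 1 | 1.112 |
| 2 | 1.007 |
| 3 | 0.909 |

D = 169 N

At 2 km, from the table: ρ = 1.007 kg/m³.
In steady level flight, lift balances weight: W = mg = 294 × 9.81 = 2884.1 N.
q = ½ρv² = ½ × 1.007 × 29.7² = 444.1 Pa.
CL = W/(q·S) = 2884.1 / (444.1 × 17.6) = 0.369.
CD = 0.0189 + 0.0202 × 0.369² = 0.02165.
D = q·S·CD = 444.1 × 17.6 × 0.02165 = 169.2 N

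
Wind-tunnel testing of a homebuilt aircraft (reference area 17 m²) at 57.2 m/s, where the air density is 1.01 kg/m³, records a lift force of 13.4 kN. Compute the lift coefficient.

From L = ½ρv²S·CL, rearranging gives CL = 2L/(ρv²S).
CL = 2 × 13400 / (1.01 × 57.2² × 17) = 0.477

CL = 0.477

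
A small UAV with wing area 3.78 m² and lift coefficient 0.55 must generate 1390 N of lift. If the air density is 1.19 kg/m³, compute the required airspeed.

v = 33.5 m/s

L = ½ρv²S·CL ⇒ v = √(2L/(ρ·S·CL))
v = √(2 × 1390 / (1.19 × 3.78 × 0.55)) = √1124 = 33.5 m/s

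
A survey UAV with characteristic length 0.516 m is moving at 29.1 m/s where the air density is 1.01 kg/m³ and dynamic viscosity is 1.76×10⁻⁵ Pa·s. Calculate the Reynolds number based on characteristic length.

Re = ρ·v·c/μ = 1.01 × 29.1 × 0.516 / (1.76×10⁻⁵) = 8.62×10^5

Re = 8.62×10^5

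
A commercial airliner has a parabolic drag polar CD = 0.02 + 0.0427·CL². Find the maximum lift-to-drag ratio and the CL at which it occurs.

(L/D)max = 17.1, at CL = 0.684

For CD = CD0 + K·CL², (L/D)max occurs at CL* = √(CD0/K) and equals 1/(2√(K·CD0)).
(L/D)max = 1/(2√(0.0427 × 0.02)) = 1/(2 × 0.02922) = 17.1
CL* = √(0.02/0.0427) = 0.684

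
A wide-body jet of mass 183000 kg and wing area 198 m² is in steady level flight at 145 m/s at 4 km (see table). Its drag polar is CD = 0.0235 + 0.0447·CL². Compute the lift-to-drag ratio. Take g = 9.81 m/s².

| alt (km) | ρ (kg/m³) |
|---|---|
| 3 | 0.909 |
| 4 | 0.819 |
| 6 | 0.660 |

L/D = 14.4

At 4 km, from the table: ρ = 0.819 kg/m³.
Level flight ⇒ L = W = m·g = 183000 × 9.81 = 1.7952×10^6 N.
q = ½ρv² = ½ × 0.819 × 145² = 8610 Pa.
CL = 2W/(ρv²S) = 2×1.7952×10^6/(0.819×145²×198) = 1.053.
CD = 0.0235 + 0.0447 × 1.053² = 0.07307.
L/D = CL/CD = 1.053 / 0.07307 = 14.4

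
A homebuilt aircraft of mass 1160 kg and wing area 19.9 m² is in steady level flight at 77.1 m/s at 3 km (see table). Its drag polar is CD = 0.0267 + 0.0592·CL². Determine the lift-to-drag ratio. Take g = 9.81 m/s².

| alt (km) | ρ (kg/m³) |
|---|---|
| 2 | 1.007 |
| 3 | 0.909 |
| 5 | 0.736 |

L/D = 7.21

At 3 km, from the table: ρ = 0.909 kg/m³.
Weight W = mg = 1160 × 9.81 = 11380 N; in level flight L = W.
q = ½ρv² = ½ × 0.909 × 77.1² = 2702 Pa.
Required CL = L/(qS) = 11380/(2702·19.9) = 0.2117.
CD = 0.0267 + 0.0592 × 0.2117² = 0.02935.
L/D = CL/CD = 0.2117 / 0.02935 = 7.21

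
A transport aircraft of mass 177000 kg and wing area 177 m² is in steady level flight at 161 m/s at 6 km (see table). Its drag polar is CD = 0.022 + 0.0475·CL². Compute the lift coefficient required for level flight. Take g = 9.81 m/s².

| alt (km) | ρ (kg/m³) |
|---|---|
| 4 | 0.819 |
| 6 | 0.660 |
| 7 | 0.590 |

CL = 1.15

At 6 km, from the table: ρ = 0.660 kg/m³.
In steady level flight, lift balances weight: W = mg = 177000 × 9.81 = 1.7364×10^6 N.
Dynamic pressure q = 0.5 × 0.66 × 161² = 8554 Pa.
CL = 2W/(ρv²S) = 2×1.7364×10^6/(0.66×161²×177) = 1.147.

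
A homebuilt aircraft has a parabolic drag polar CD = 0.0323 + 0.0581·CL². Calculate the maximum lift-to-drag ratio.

For CD = CD0 + K·CL², (L/D)max occurs at CL* = √(CD0/K) and equals 1/(2√(K·CD0)).
(L/D)max = 1/(2√(0.0581 × 0.0323)) = 1/(2 × 0.04332) = 11.5

(L/D)max = 11.5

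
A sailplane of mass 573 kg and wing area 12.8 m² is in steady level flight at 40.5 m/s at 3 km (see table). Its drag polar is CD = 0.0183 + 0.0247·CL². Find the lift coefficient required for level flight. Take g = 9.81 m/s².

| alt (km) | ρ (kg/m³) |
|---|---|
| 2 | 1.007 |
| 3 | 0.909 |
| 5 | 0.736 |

At 3 km, from the table: ρ = 0.909 kg/m³.
Level flight ⇒ L = W = m·g = 573 × 9.81 = 5621.1 N.
Dynamic pressure q = 0.5 × 0.909 × 40.5² = 745.5 Pa.
CL = 2W/(ρv²S) = 2×5621.1/(0.909×40.5²×12.8) = 0.5891.

CL = 0.589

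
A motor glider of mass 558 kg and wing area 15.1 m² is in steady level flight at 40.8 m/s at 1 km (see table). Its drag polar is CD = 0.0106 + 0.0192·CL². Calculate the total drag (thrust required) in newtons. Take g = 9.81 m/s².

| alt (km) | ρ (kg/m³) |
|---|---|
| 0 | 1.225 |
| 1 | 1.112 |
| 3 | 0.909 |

At 1 km, from the table: ρ = 1.112 kg/m³.
Level flight ⇒ L = W = m·g = 558 × 9.81 = 5474 N.
Dynamic pressure q = 0.5 × 1.112 × 40.8² = 925.5 Pa.
CL = 2W/(ρv²S) = 2×5474/(1.112×40.8²×15.1) = 0.3917.
CD = 0.0106 + 0.0192 × 0.3917² = 0.01355.
D = q·S·CD = 925.5 × 15.1 × 0.01355 = 189.3 N

D = 189 N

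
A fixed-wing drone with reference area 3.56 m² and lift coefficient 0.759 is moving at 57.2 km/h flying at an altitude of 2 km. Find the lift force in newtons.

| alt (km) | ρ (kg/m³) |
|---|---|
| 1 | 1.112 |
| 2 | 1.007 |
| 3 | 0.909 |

L = 343 N

At 2 km, from the table: ρ = 1.007 kg/m³.
Convert speed: v = 57.2 km/h ÷ 3.6 = 15.89 m/s.
Dynamic pressure q = ½ρv² = ½ × 1.007 × 15.89² = 127.1 Pa.
L = q·S·CL = 127.1 × 3.56 × 0.759 = 343 N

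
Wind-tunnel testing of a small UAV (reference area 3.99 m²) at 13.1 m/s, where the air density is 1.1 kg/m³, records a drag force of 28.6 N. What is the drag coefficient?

From D = ½ρv²S·CD, rearranging gives CD = 2D/(ρv²S).
CD = 2 × 28.6 / (1.1 × 13.1² × 3.99) = 0.0759

CD = 0.0759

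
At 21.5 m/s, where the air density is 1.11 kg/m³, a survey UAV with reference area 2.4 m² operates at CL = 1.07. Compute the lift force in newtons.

Dynamic pressure q = ½ρv² = ½ × 1.11 × 21.5² = 256.5 Pa.
L = q·S·CL = 256.5 × 2.4 × 1.07 = 659 N

L = 659 N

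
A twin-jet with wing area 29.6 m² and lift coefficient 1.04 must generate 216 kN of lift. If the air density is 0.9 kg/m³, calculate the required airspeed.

v = 125 m/s

L = ½ρv²S·CL ⇒ v = √(2L/(ρ·S·CL))
v = √(2 × 2.16×10^5 / (0.9 × 29.6 × 1.04)) = √15590 = 125 m/s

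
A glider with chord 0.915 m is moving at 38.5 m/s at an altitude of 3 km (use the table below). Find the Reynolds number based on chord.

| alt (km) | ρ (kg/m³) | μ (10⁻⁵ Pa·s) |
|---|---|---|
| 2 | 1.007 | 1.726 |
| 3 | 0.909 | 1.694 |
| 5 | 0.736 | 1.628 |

At 3 km, from the table: ρ = 0.909 kg/m³, μ = 1.694×10⁻⁵ Pa·s.
Re = ρ·v·c/μ = 0.909 × 38.5 × 0.915 / (1.694×10⁻⁵) = 1.89×10^6

Re = 1.89×10^6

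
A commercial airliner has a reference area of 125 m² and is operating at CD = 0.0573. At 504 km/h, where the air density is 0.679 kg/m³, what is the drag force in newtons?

Convert speed: v = 504 km/h ÷ 3.6 = 140 m/s.
Dynamic pressure q = ½ρv² = ½ × 0.679 × 140² = 6654 Pa.
D = q·S·CD = 6654 × 125 × 0.0573 = 47700 N ≈ 47.7 kN

D = 47700 N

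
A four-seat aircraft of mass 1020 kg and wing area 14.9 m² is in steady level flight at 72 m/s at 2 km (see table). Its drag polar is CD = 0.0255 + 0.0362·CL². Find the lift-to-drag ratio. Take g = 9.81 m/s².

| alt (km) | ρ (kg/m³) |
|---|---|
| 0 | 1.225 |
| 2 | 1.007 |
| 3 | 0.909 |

L/D = 9.22

At 2 km, from the table: ρ = 1.007 kg/m³.
Level flight ⇒ L = W = m·g = 1020 × 9.81 = 10006 N.
Dynamic pressure q = 0.5 × 1.007 × 72² = 2610 Pa.
CL = W/(q·S) = 10006 / (2610 × 14.9) = 0.2573.
CD = 0.0255 + 0.0362 × 0.2573² = 0.0279.
L/D = CL/CD = 0.2573 / 0.0279 = 9.22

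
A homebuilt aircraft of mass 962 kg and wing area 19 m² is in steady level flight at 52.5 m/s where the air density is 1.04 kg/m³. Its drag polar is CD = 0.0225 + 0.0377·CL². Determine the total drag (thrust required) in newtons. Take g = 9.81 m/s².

Level flight ⇒ L = W = m·g = 962 × 9.81 = 9437.2 N.
q = ½ρv² = ½ × 1.04 × 52.5² = 1433 Pa.
Required CL = L/(qS) = 9437.2/(1433·19) = 0.3466.
CD = 0.0225 + 0.0377 × 0.3466² = 0.02703.
D = q·S·CD = 1433 × 19 × 0.02703 = 736 N

D = 736 N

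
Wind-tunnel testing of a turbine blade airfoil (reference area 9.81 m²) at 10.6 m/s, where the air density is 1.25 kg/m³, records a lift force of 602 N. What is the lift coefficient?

From L = ½ρv²S·CL, rearranging gives CL = 2L/(ρv²S).
CL = 2 × 602 / (1.25 × 10.6² × 9.81) = 0.874

CL = 0.874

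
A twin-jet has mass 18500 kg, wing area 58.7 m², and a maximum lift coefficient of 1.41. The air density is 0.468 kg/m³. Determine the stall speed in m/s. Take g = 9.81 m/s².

Weight W = mg = 18500 × 9.81 = 1.815×10^5 N.
V_stall = √(2W/(ρ·S·CL,max)) = √(2 × 1.815×10^5 / (0.468 × 58.7 × 1.41))
V_stall = √9371 = 96.8 m/s

V_stall = 96.8 m/s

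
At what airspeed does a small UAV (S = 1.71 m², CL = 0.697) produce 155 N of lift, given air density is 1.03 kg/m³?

v = 15.9 m/s

L = ½ρv²S·CL ⇒ v = √(2L/(ρ·S·CL))
v = √(2 × 155 / (1.03 × 1.71 × 0.697)) = √252.5 = 15.9 m/s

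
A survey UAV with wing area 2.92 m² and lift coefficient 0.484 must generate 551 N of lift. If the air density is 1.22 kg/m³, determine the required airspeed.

v = 25.3 m/s

L = ½ρv²S·CL ⇒ v = √(2L/(ρ·S·CL))
v = √(2 × 551 / (1.22 × 2.92 × 0.484)) = √639.1 = 25.3 m/s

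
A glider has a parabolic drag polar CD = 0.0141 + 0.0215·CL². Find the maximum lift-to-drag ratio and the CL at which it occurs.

For CD = CD0 + K·CL², (L/D)max occurs at CL* = √(CD0/K) and equals 1/(2√(K·CD0)).
(L/D)max = 1/(2√(0.0215 × 0.0141)) = 1/(2 × 0.01741) = 28.7
CL* = √(0.0141/0.0215) = 0.81

(L/D)max = 28.7, at CL = 0.81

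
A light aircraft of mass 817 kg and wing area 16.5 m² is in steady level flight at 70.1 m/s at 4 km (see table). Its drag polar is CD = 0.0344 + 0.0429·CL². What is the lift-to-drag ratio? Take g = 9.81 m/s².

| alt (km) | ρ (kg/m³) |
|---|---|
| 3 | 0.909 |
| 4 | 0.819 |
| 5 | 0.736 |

At 4 km, from the table: ρ = 0.819 kg/m³.
In steady level flight, lift balances weight: W = mg = 817 × 9.81 = 8014.8 N.
Dynamic pressure q = 0.5 × 0.819 × 70.1² = 2012 Pa.
CL = W/(q·S) = 8014.8 / (2012 × 16.5) = 0.2414.
CD = 0.0344 + 0.0429 × 0.2414² = 0.0369.
L/D = CL/CD = 0.2414 / 0.0369 = 6.54

L/D = 6.54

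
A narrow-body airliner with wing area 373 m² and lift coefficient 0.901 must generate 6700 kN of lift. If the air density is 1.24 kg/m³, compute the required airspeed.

v = 179 m/s

L = ½ρv²S·CL ⇒ v = √(2L/(ρ·S·CL))
v = √(2 × 6.7×10^6 / (1.24 × 373 × 0.901)) = √32160 = 179 m/s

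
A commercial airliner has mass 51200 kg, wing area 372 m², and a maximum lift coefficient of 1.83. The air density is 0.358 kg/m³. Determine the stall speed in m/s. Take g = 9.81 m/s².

Weight W = mg = 51200 × 9.81 = 5.023×10^5 N.
From L = ½ρV²S·CL,max = W: V_stall = √(2W/(ρSCL,max)) = √(2·5.023×10^5/(0.358·372·1.83))
V_stall = √4122 = 64.2 m/s

V_stall = 64.2 m/s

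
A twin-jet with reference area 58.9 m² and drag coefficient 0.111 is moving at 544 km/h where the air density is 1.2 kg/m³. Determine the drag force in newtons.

Convert speed: v = 544 km/h ÷ 3.6 = 151.1 m/s.
Dynamic pressure q = ½ρv² = ½ × 1.2 × 151.1² = 13700 Pa.
D = q·S·CD = 13700 × 58.9 × 0.111 = 89600 N ≈ 89.6 kN

D = 89600 N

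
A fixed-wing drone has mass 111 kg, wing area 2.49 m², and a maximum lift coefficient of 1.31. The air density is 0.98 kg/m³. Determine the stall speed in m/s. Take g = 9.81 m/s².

Stall occurs when L = W at CL,max. W = mg = 111 × 9.81 = 1089 N.
From L = ½ρV²S·CL,max = W: V_stall = √(2W/(ρSCL,max)) = √(2·1089/(0.98·2.49·1.31))
V_stall = √681.3 = 26.1 m/s

V_stall = 26.1 m/s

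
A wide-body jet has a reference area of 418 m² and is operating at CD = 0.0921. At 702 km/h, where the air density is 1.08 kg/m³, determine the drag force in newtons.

Convert speed: v = 702 km/h ÷ 3.6 = 195 m/s.
Dynamic pressure q = ½ρv² = ½ × 1.08 × 195² = 20530 Pa.
D = q·S·CD = 20530 × 418 × 0.0921 = 7.9×10^5 N ≈ 790 kN

D = 7.9×10^5 N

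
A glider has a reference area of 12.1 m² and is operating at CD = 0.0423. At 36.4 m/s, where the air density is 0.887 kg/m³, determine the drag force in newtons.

D = 301 N

D = ½ρv²S·CD = ½ × 0.887 × 36.4² × 12.1 × 0.0423 = 301 N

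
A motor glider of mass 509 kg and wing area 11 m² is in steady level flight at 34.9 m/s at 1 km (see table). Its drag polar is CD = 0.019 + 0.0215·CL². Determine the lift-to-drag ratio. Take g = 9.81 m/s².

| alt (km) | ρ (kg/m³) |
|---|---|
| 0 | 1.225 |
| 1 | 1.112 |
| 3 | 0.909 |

L/D = 23.4

At 1 km, from the table: ρ = 1.112 kg/m³.
Level flight ⇒ L = W = m·g = 509 × 9.81 = 4993.3 N.
Dynamic pressure q = 0.5 × 1.112 × 34.9² = 677.2 Pa.
CL = 2W/(ρv²S) = 2×4993.3/(1.112×34.9²×11) = 0.6703.
CD = 0.019 + 0.0215 × 0.6703² = 0.02866.
L/D = CL/CD = 0.6703 / 0.02866 = 23.4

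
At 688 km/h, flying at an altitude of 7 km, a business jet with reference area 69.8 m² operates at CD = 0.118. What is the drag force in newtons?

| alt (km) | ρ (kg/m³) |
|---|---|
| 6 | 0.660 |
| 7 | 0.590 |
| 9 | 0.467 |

At 7 km, from the table: ρ = 0.590 kg/m³.
Convert speed: v = 688 km/h ÷ 3.6 = 191.1 m/s.
D = ½ρv²S·CD = ½ × 0.59 × 191.1² × 69.8 × 0.118 = 88700 N ≈ 88.7 kN

D = 88700 N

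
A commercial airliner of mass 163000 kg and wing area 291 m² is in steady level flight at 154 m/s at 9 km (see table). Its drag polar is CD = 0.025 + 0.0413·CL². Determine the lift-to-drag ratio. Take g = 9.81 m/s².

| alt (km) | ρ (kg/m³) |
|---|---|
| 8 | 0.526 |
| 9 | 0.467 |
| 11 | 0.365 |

L/D = 15.1

At 9 km, from the table: ρ = 0.467 kg/m³.
In steady level flight, lift balances weight: W = mg = 163000 × 9.81 = 1.599×10^6 N.
q = ½ρv² = ½ × 0.467 × 154² = 5538 Pa.
Required CL = L/(qS) = 1.599×10^6/(5538·291) = 0.9923.
CD = 0.025 + 0.0413 × 0.9923² = 0.06566.
L/D = CL/CD = 0.9923 / 0.06566 = 15.1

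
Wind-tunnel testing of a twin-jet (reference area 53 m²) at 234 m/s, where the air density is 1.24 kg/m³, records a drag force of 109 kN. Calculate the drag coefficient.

CD = 0.0606

From D = ½ρv²S·CD, rearranging gives CD = 2D/(ρv²S).
CD = 2 × 1.09×10^5 / (1.24 × 234² × 53) = 0.0606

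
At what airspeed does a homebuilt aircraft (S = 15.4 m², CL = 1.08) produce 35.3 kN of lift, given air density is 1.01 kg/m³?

v = 64.8 m/s

L = ½ρv²S·CL ⇒ v = √(2L/(ρ·S·CL))
v = √(2 × 35300 / (1.01 × 15.4 × 1.08)) = √4203 = 64.8 m/s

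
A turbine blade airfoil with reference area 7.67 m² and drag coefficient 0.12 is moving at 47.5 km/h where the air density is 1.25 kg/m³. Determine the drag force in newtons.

D = 100 N

Convert speed: v = 47.5 km/h ÷ 3.6 = 13.19 m/s.
D = ½ρv²S·CD = ½ × 1.25 × 13.19² × 7.67 × 0.12 = 100 N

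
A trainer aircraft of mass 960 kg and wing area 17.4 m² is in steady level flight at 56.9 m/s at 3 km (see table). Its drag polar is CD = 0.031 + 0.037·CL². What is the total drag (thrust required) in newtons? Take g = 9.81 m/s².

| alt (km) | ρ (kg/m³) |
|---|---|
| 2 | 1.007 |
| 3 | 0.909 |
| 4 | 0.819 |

At 3 km, from the table: ρ = 0.909 kg/m³.
In steady level flight, lift balances weight: W = mg = 960 × 9.81 = 9417.6 N.
Dynamic pressure q = 0.5 × 0.909 × 56.9² = 1471 Pa.
Required CL = L/(qS) = 9417.6/(1471·17.4) = 0.3678.
CD = 0.031 + 0.037 × 0.3678² = 0.03601.
D = q·S·CD = 1471 × 17.4 × 0.03601 = 921.9 N

D = 922 N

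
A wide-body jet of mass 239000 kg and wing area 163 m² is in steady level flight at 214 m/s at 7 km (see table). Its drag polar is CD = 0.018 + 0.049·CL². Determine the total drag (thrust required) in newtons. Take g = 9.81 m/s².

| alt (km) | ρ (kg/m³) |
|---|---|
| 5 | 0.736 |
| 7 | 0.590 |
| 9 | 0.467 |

D = 1.62×10^5 N

At 7 km, from the table: ρ = 0.590 kg/m³.
Weight W = mg = 239000 × 9.81 = 2.3446×10^6 N; in level flight L = W.
q = ½ρv² = ½ × 0.59 × 214² = 13510 Pa.
CL = 2W/(ρv²S) = 2×2.3446×10^6/(0.59×214²×163) = 1.065.
CD = 0.018 + 0.049 × 1.065² = 0.07355.
D = q·S·CD = 13510 × 163 × 0.07355 = 1.62×10^5 N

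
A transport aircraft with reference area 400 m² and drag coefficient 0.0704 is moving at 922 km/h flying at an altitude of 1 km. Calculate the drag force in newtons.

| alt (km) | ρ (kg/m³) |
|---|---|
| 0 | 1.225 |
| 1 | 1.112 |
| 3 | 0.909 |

At 1 km, from the table: ρ = 1.112 kg/m³.
Convert speed: v = 922 km/h ÷ 3.6 = 256.1 m/s.
D = ½ρv²S·CD = ½ × 1.112 × 256.1² × 400 × 0.0704 = 1.03×10^6 N ≈ 1030 kN

D = 1.03×10^6 N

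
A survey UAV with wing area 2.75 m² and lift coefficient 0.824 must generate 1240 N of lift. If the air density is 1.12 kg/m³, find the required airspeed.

L = ½ρv²S·CL ⇒ v = √(2L/(ρ·S·CL))
v = √(2 × 1240 / (1.12 × 2.75 × 0.824)) = √977.2 = 31.3 m/s

v = 31.3 m/s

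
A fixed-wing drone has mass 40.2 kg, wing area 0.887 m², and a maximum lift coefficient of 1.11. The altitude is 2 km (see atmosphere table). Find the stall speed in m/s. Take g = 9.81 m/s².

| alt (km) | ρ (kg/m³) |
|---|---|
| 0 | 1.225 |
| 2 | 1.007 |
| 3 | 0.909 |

At 2 km, from the table: ρ = 1.007 kg/m³.
Weight W = mg = 40.2 × 9.81 = 394.4 N.
From L = ½ρV²S·CL,max = W: V_stall = √(2W/(ρSCL,max)) = √(2·394.4/(1.007·0.887·1.11))
V_stall = √795.5 = 28.2 m/s

V_stall = 28.2 m/s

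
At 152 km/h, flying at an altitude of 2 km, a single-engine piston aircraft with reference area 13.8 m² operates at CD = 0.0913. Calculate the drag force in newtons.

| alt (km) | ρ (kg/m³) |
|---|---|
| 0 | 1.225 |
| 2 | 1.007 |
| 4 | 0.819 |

D = 1130 N

At 2 km, from the table: ρ = 1.007 kg/m³.
Convert speed: v = 152 km/h ÷ 3.6 = 42.22 m/s.
Dynamic pressure q = ½ρv² = ½ × 1.007 × 42.22² = 897.6 Pa.
D = q·S·CD = 897.6 × 13.8 × 0.0913 = 1130 N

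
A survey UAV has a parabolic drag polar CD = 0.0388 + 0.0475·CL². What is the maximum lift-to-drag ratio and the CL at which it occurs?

(L/D)max = 11.6, at CL = 0.904

For CD = CD0 + K·CL², (L/D)max occurs at CL* = √(CD0/K) and equals 1/(2√(K·CD0)).
(L/D)max = 1/(2√(0.0475 × 0.0388)) = 1/(2 × 0.04293) = 11.6
CL* = √(0.0388/0.0475) = 0.904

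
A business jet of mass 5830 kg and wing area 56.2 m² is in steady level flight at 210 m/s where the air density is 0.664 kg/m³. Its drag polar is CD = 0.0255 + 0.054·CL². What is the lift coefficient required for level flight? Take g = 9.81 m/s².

In steady level flight, lift balances weight: W = mg = 5830 × 9.81 = 57192 N.
Dynamic pressure q = 0.5 × 0.664 × 210² = 14640 Pa.
CL = W/(q·S) = 57192 / (14640 × 56.2) = 0.06951.

CL = 0.0695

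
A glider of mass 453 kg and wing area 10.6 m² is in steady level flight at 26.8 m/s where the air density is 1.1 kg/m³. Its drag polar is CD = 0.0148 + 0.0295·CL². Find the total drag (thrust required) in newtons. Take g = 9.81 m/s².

D = 201 N

Weight W = mg = 453 × 9.81 = 4443.9 N; in level flight L = W.
q = ½ρv² = ½ × 1.1 × 26.8² = 395 Pa.
CL = 2W/(ρv²S) = 2×4443.9/(1.1×26.8²×10.6) = 1.061.
CD = 0.0148 + 0.0295 × 1.061² = 0.04803.
D = q·S·CD = 395 × 10.6 × 0.04803 = 201.1 N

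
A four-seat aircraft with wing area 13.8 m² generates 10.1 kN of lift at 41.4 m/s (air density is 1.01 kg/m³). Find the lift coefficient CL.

CL = 0.846

From L = ½ρv²S·CL, rearranging gives CL = 2L/(ρv²S).
CL = 2 × 10100 / (1.01 × 41.4² × 13.8) = 0.846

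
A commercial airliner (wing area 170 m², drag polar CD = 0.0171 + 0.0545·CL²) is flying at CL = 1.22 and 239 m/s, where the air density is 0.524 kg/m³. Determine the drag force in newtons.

CD = 0.0171 + 0.0545 × 1.22² = 0.09822
D = ½ρv²S·CD = ½ × 0.524 × 239² × 170 × 0.09822 = 2.5×10^5 N

D = 2.5×10^5 N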